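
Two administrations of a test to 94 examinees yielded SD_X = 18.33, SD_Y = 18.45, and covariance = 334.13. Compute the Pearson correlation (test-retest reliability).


r = cov(X,Y) / (SD_X * SD_Y)
r = 334.13 / (18.33 * 18.45)
r = 334.13 / 338.1885
r = 0.988

0.988


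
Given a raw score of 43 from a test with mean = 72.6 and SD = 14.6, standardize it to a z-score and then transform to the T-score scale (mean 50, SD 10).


z = (X - mean) / SD = (43 - 72.6) / 14.6
z = -29.6 / 14.6
z = -2.0274
T-score = T = 50 + 10z
Carry z at full precision (z = -29.6 / 14.6) into the conversion:
T-score = 50 + 10 * (-29.6 / 14.6) = 50 + -296 / 14.6
T-score = 50 + -20.274
T-score = 29.726

29.726


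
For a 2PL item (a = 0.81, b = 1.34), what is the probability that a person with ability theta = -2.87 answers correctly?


a*(theta - b) = 0.81 * (-2.87 - 1.34) = -3.4101
exp(--3.4101) = 30.2683
P = 1 / (1 + 30.2683)
P = 0.032

0.032


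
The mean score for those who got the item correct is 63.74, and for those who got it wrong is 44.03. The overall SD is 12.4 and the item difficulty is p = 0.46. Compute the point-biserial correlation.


q = 1 - p = 0.54
rpb = ((M1 - M0) / SD) * sqrt(p * q)
rpb = ((63.74 - 44.03) / 12.4) * sqrt(0.46 * 0.54)
rpb = 0.7922

0.7922


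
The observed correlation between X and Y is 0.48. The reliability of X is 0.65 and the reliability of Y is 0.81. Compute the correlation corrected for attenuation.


r_corrected = rxy / sqrt(rxx * ryy)
= 0.48 / sqrt(0.65 * 0.81)
= 0.48 / sqrt(0.5265)
= 0.48 / 0.725603
r_corrected = 0.6615

0.6615


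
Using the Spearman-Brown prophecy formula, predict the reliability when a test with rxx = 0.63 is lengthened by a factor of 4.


r_new = (n * rxx) / (1 + (n-1) * rxx)
r_new = (4 * 0.63) / (1 + 3 * 0.63)
r_new = 2.52 / 2.89
r_new = 0.872

0.872


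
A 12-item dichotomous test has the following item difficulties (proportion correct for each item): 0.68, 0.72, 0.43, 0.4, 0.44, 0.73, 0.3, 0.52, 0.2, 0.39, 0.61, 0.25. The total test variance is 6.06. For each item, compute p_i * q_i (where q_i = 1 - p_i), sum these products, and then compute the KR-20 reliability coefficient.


For each item, compute p_i * q_i:
  Item 1: 0.68 * 0.32 = 0.2176
  Item 2: 0.72 * 0.28 = 0.2016
  Item 3: 0.43 * 0.57 = 0.2451
  Item 4: 0.4 * 0.6 = 0.24
  Item 5: 0.44 * 0.56 = 0.2464
  Item 6: 0.73 * 0.27 = 0.1971
  Item 7: 0.3 * 0.7 = 0.21
  Item 8: 0.52 * 0.48 = 0.2496
  Item 9: 0.2 * 0.8 = 0.16
  Item 10: 0.39 * 0.61 = 0.2379
  Item 11: 0.61 * 0.39 = 0.2379
  Item 12: 0.25 * 0.75 = 0.1875
Sum(p_i * q_i) = 0.2176 + 0.2016 + 0.2451 + 0.24 + 0.2464 + 0.1971 + 0.21 + 0.2496 + 0.16 + 0.2379 + 0.2379 + 0.1875 = 2.6307
KR-20 = (k/(k-1)) * (1 - Sum(p_i*q_i) / Var_total)
= (12/11) * (1 - 2.6307/6.06)
= 1.0909 * 0.5659
KR-20 = 0.6173

0.6173


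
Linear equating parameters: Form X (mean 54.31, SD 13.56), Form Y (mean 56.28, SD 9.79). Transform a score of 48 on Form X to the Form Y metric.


slope = SD_Y / SD_X = 9.79 / 13.56 ~ 0.722
intercept = mean_Y - slope * mean_X = 56.28 - (9.79 / 13.56) * 54.31 ~ 17.0695
Y = slope * X + intercept. To avoid rounding drift from the rounded slope/intercept, evaluate the equivalent form Y = mean_Y + SD_Y * (X - mean_X) / SD_X at full precision:
Y = 56.28 + 9.79 * (48 - 54.31) / 13.56
Y = 56.28 - 9.79 * 6.31 / 13.56
Y = 56.28 - 61.7749 / 13.56
Y = 56.28 - 4.5557
Y = 51.7243

51.7243


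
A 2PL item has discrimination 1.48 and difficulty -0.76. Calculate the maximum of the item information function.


For 2PL, max info at theta = b = -0.76
I_max = a^2 / 4 = 1.48^2 / 4
= 2.1904 / 4
I_max = 0.5476

0.5476


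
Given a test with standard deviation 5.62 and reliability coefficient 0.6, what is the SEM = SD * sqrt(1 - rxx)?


SEM = SD * sqrt(1 - rxx)
SEM = 5.62 * sqrt(1 - 0.6)
SEM = 5.62 * sqrt(0.4) = 5.62 * 0.632456
SEM = 3.5544

3.5544


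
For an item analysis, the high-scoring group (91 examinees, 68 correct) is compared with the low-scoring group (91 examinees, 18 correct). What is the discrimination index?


p_upper = 68/91 = 0.7473
p_lower = 18/91 = 0.1978
D = 0.7473 - 0.1978 = 0.5495

0.5495


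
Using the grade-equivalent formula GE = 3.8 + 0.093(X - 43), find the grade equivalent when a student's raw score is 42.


raw - median = 42 - 43 = -1
slope * diff = 0.093 * -1 = -0.093
GE = 3.8 + -0.093
GE = 3.707

3.707


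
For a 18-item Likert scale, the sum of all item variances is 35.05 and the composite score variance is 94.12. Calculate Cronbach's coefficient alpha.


alpha = (k/(k-1)) * (1 - sum(si^2)/s_total^2)
= (18/17) * (1 - 35.05/94.12)
alpha = 0.6645

0.6645


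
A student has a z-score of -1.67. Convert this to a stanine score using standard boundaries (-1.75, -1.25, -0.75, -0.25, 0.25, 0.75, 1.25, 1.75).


Stanine boundaries: [-1.75, -1.25, -0.75, -0.25, 0.25, 0.75, 1.25, 1.75]
z = -1.67
Check each boundary:
  z >= -1.75 -> could be stanine 2
  z < -1.25
  z < -0.75
  z < -0.25
  z < 0.25
  z < 0.75
  z < 1.25
  z < 1.75
Highest qualifying boundary gives stanine = 2

2


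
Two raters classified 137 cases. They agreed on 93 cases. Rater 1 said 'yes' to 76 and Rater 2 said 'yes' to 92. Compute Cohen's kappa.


P_o = 93/137 = 0.678832
P_e = (76*92 + 61*45) / 18769 = 0.518781
kappa = (P_o - P_e) / (1 - P_e)
kappa = (0.678832 - 0.518781) / (1 - 0.518781)
kappa = 0.3326

0.3326


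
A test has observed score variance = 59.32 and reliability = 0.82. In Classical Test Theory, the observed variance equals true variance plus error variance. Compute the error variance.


var_true = rxx * var_obs = 0.82 * 59.32 = 48.6424
var_error = var_obs - var_true
var_error = 59.32 - 48.6424
var_error = 10.6776

10.6776


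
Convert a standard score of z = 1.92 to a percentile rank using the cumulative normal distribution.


CDF(z) = 0.5 * (1 + erf(z/sqrt(2)))
erf(1.3576) = 0.9451
CDF = 0.9726
Percentile rank = 0.9726 * 100 = 97.26

97.26


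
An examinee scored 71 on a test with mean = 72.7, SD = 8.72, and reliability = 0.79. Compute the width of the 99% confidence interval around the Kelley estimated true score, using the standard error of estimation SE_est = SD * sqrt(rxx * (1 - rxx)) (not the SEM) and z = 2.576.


True score estimate = 0.79*71 + 0.21*72.7 = 71.357
SE_est = SD * sqrt(rxx * (1 - rxx)) = 8.72 * sqrt(0.79 * 0.21) = 8.72 * sqrt(0.1659) = 3.551728
CI = T_est +/- z * SE_est, so width = 2 * z * SE_est = 2 * 2.576 * 3.551728
Width = 18.2985

18.2985


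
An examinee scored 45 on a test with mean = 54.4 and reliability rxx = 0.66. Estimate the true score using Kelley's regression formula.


T_est = rxx * X + (1 - rxx) * mean
T_est = 0.66 * 45 + 0.34 * 54.4
T_est = 29.7 + 18.496
T_est = 48.196

48.196


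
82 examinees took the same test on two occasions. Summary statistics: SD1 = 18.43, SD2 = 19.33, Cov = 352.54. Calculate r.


r = cov(X,Y) / (SD_X * SD_Y)
r = 352.54 / (18.43 * 19.33)
r = 352.54 / 356.2519
r = 0.9896

0.9896


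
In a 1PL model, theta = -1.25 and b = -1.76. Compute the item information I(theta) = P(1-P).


P = 1/(1+exp(-(-1.25--1.76))) = 0.6248
I = P*(1-P) = 0.6248 * 0.3752
I = 0.2344

0.2344


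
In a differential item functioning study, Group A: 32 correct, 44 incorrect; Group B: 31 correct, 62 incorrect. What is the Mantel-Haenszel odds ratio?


Odds_A = 32/44 = 0.7273
Odds_B = 31/62 = 0.5
OR = Odds_A / Odds_B = 0.7273 / 0.5
Exactly, OR = (32 * 62) / (44 * 31) = 1984 / 1364
OR = 1.4545

1.4545


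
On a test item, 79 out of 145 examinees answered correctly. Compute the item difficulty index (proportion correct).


Item difficulty p = number correct / total examinees
p = 79 / 145
p = 0.5448

0.5448


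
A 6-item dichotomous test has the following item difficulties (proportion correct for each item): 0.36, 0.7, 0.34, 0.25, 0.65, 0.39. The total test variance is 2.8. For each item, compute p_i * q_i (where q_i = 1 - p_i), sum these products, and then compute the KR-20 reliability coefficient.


For each item, compute p_i * q_i:
  Item 1: 0.36 * 0.64 = 0.2304
  Item 2: 0.7 * 0.3 = 0.21
  Item 3: 0.34 * 0.66 = 0.2244
  Item 4: 0.25 * 0.75 = 0.1875
  Item 5: 0.65 * 0.35 = 0.2275
  Item 6: 0.39 * 0.61 = 0.2379
Sum(p_i * q_i) = 0.2304 + 0.21 + 0.2244 + 0.1875 + 0.2275 + 0.2379 = 1.3177
KR-20 = (k/(k-1)) * (1 - Sum(p_i*q_i) / Var_total)
= (6/5) * (1 - 1.3177/2.8)
= 1.2 * 0.5294
KR-20 = 0.6353

0.6353


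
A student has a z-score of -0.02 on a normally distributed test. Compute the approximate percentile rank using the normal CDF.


CDF(z) = 0.5 * (1 + erf(z/sqrt(2)))
erf(-0.0141) = -0.016
CDF = 0.492
Percentile rank = 0.492 * 100 = 49.2

49.2


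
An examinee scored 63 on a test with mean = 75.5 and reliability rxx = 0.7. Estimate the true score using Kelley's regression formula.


T_est = rxx * X + (1 - rxx) * mean
T_est = 0.7 * 63 + 0.3 * 75.5
T_est = 44.1 + 22.65
T_est = 66.75

66.75


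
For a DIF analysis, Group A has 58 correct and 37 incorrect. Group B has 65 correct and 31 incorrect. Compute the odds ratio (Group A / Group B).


Odds_A = 58/37 = 1.5676
Odds_B = 65/31 = 2.0968
OR = Odds_A / Odds_B = 1.5676 / 2.0968
Exactly, OR = (58 * 31) / (37 * 65) = 1798 / 2405
OR = 0.7476

0.7476


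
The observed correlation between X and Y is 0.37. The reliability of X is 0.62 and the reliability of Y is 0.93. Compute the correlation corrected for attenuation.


r_corrected = rxy / sqrt(rxx * ryy)
= 0.37 / sqrt(0.62 * 0.93)
= 0.37 / sqrt(0.5766)
= 0.37 / 0.759342
r_corrected = 0.4873

0.4873


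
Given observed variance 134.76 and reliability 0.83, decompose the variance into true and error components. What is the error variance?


var_true = rxx * var_obs = 0.83 * 134.76 = 111.8508
var_error = var_obs - var_true
var_error = 134.76 - 111.8508
var_error = 22.9092

22.9092


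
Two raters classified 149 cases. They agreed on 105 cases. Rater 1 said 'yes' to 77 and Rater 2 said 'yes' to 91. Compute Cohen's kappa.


P_o = 105/149 = 0.704698
P_e = (77*91 + 72*58) / 22201 = 0.503716
kappa = (P_o - P_e) / (1 - P_e)
kappa = (0.704698 - 0.503716) / (1 - 0.503716)
kappa = 0.405

0.405


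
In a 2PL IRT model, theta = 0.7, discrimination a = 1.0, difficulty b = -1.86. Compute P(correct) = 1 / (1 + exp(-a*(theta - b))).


a*(theta - b) = 1.0 * (0.7 - -1.86) = 2.56
exp(-2.56) = 0.0773
P = 1 / (1 + 0.0773)
P = 0.9282

0.9282


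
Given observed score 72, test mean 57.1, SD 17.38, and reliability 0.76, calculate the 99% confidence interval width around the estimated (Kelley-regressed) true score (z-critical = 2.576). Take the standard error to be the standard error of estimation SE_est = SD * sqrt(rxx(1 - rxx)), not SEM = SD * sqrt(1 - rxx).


True score estimate = 0.76*72 + 0.24*57.1 = 68.424
SE_est = SD * sqrt(rxx * (1 - rxx)) = 17.38 * sqrt(0.76 * 0.24) = 17.38 * sqrt(0.1824) = 7.422705
CI = T_est +/- z * SE_est, so width = 2 * z * SE_est = 2 * 2.576 * 7.422705
Width = 38.2418

38.2418


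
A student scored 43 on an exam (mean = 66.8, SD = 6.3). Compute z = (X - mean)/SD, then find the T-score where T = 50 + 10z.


z = (X - mean) / SD = (43 - 66.8) / 6.3
z = -23.8 / 6.3
z = -3.7778
T-score = T = 50 + 10z
Carry z at full precision (z = -23.8 / 6.3) into the conversion:
T-score = 50 + 10 * (-23.8 / 6.3) = 50 + -238 / 6.3
T-score = 50 + -37.7778
T-score = 12.2222

12.2222


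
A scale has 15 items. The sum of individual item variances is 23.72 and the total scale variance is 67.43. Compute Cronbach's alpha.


alpha = (k/(k-1)) * (1 - sum(si^2)/s_total^2)
= (15/14) * (1 - 23.72/67.43)
alpha = 0.6945

0.6945


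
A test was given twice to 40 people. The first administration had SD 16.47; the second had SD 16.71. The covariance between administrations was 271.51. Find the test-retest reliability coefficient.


r = cov(X,Y) / (SD_X * SD_Y)
r = 271.51 / (16.47 * 16.71)
r = 271.51 / 275.2137
r = 0.9865

0.9865


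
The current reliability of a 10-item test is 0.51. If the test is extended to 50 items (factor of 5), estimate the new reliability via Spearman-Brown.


r_new = (n * rxx) / (1 + (n-1) * rxx)
r_new = (5 * 0.51) / (1 + 4 * 0.51)
r_new = 2.55 / 3.04
r_new = 0.8388

0.8388


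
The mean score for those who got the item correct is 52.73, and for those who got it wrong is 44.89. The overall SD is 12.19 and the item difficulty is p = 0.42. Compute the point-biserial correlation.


q = 1 - p = 0.58
rpb = ((M1 - M0) / SD) * sqrt(p * q)
rpb = ((52.73 - 44.89) / 12.19) * sqrt(0.42 * 0.58)
rpb = 0.3174

0.3174


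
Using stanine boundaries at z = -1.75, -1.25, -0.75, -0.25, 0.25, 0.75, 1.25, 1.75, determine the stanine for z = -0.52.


Stanine boundaries: [-1.75, -1.25, -0.75, -0.25, 0.25, 0.75, 1.25, 1.75]
z = -0.52
Check each boundary:
  z >= -1.75 -> could be stanine 2
  z >= -1.25 -> could be stanine 3
  z >= -0.75 -> could be stanine 4
  z < -0.25
  z < 0.25
  z < 0.75
  z < 1.25
  z < 1.75
Highest qualifying boundary gives stanine = 4

4


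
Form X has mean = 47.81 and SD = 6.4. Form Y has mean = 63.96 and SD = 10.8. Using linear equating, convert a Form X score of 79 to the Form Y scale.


slope = SD_Y / SD_X = 10.8 / 6.4 ~ 1.6875
intercept = mean_Y - slope * mean_X = 63.96 - (10.8 / 6.4) * 47.81 ~ -16.7194
Y = slope * X + intercept. To avoid rounding drift from the rounded slope/intercept, evaluate the equivalent form Y = mean_Y + SD_Y * (X - mean_X) / SD_X at full precision:
Y = 63.96 + 10.8 * (79 - 47.81) / 6.4
Y = 63.96 + 10.8 * 31.19 / 6.4
Y = 63.96 + 336.852 / 6.4
Y = 63.96 + 52.6331
Y = 116.5931

116.5931


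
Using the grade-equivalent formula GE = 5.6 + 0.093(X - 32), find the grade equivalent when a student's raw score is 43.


raw - median = 43 - 32 = 11
slope * diff = 0.093 * 11 = 1.023
GE = 5.6 + 1.023
GE = 6.623

6.623


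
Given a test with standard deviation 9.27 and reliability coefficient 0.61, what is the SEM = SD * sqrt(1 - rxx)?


SEM = SD * sqrt(1 - rxx)
SEM = 9.27 * sqrt(1 - 0.61)
SEM = 9.27 * sqrt(0.39) = 9.27 * 0.6245
SEM = 5.7891

5.7891


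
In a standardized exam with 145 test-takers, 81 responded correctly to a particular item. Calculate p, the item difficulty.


Item difficulty p = number correct / total examinees
p = 81 / 145
p = 0.5586

0.5586


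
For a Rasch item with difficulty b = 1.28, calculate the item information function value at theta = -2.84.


P = 1/(1+exp(-(-2.84-1.28))) = 0.016
I = P*(1-P) = 0.016 * 0.984
I = 0.0157

0.0157


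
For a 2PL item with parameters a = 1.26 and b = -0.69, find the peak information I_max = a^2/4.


For 2PL, max info at theta = b = -0.69
I_max = a^2 / 4 = 1.26^2 / 4
= 1.5876 / 4
I_max = 0.3969

0.3969


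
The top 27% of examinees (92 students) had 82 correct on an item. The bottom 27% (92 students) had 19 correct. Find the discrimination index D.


p_upper = 82/92 = 0.8913
p_lower = 19/92 = 0.2065
D = 0.8913 - 0.2065 = 0.6848

0.6848


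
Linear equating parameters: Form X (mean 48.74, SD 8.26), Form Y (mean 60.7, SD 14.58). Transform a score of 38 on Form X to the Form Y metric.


slope = SD_Y / SD_X = 14.58 / 8.26 ~ 1.7651
intercept = mean_Y - slope * mean_X = 60.7 - (14.58 / 8.26) * 48.74 ~ -25.3326
Y = slope * X + intercept. To avoid rounding drift from the rounded slope/intercept, evaluate the equivalent form Y = mean_Y + SD_Y * (X - mean_X) / SD_X at full precision:
Y = 60.7 + 14.58 * (38 - 48.74) / 8.26
Y = 60.7 - 14.58 * 10.74 / 8.26
Y = 60.7 - 156.5892 / 8.26
Y = 60.7 - 18.9575
Y = 41.7425

41.7425


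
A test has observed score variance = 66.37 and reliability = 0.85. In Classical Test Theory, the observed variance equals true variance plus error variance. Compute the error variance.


var_true = rxx * var_obs = 0.85 * 66.37 = 56.4145
var_error = var_obs - var_true
var_error = 66.37 - 56.4145
var_error = 9.9555

9.9555


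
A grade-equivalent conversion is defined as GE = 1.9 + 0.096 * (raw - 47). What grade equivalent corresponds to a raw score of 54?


raw - median = 54 - 47 = 7
slope * diff = 0.096 * 7 = 0.672
GE = 1.9 + 0.672
GE = 2.572

2.572


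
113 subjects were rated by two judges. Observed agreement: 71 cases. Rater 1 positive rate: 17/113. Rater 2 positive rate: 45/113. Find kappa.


P_o = 71/113 = 0.628319
P_e = (17*45 + 96*68) / 12769 = 0.571149
kappa = (P_o - P_e) / (1 - P_e)
kappa = (0.628319 - 0.571149) / (1 - 0.571149)
kappa = 0.1333

0.1333


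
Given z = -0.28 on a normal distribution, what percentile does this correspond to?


CDF(z) = 0.5 * (1 + erf(z/sqrt(2)))
erf(-0.198) = -0.2205
CDF = 0.3897
Percentile rank = 0.3897 * 100 = 38.97

38.97


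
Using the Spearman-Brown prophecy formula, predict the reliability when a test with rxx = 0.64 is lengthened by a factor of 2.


r_new = (n * rxx) / (1 + (n-1) * rxx)
r_new = (2 * 0.64) / (1 + 1 * 0.64)
r_new = 1.28 / 1.64
r_new = 0.7805

0.7805


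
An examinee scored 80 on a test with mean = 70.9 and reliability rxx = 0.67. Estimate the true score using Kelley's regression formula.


T_est = rxx * X + (1 - rxx) * mean
T_est = 0.67 * 80 + 0.33 * 70.9
T_est = 53.6 + 23.397
T_est = 76.997

76.997


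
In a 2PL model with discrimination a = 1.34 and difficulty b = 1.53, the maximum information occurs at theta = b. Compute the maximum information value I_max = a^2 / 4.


For 2PL, max info at theta = b = 1.53
I_max = a^2 / 4 = 1.34^2 / 4
= 1.7956 / 4
I_max = 0.4489

0.4489


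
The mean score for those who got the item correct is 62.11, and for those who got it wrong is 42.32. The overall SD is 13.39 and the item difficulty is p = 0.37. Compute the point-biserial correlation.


q = 1 - p = 0.63
rpb = ((M1 - M0) / SD) * sqrt(p * q)
rpb = ((62.11 - 42.32) / 13.39) * sqrt(0.37 * 0.63)
rpb = 0.7136

0.7136


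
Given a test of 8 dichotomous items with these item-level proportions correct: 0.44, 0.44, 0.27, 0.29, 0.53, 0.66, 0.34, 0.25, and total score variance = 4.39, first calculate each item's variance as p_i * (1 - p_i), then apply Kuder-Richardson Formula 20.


For each item, compute p_i * q_i:
  Item 1: 0.44 * 0.56 = 0.2464
  Item 2: 0.44 * 0.56 = 0.2464
  Item 3: 0.27 * 0.73 = 0.1971
  Item 4: 0.29 * 0.71 = 0.2059
  Item 5: 0.53 * 0.47 = 0.2491
  Item 6: 0.66 * 0.34 = 0.2244
  Item 7: 0.34 * 0.66 = 0.2244
  Item 8: 0.25 * 0.75 = 0.1875
Sum(p_i * q_i) = 0.2464 + 0.2464 + 0.1971 + 0.2059 + 0.2491 + 0.2244 + 0.2244 + 0.1875 = 1.7812
KR-20 = (k/(k-1)) * (1 - Sum(p_i*q_i) / Var_total)
= (8/7) * (1 - 1.7812/4.39)
= 1.1429 * 0.5943
KR-20 = 0.6792

0.6792


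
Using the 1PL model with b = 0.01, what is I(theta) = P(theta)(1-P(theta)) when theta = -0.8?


P = 1/(1+exp(-(-0.8-0.01))) = 0.3079
I = P*(1-P) = 0.3079 * 0.6921
I = 0.2131

0.2131


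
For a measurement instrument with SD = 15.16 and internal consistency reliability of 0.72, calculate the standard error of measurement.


SEM = SD * sqrt(1 - rxx)
SEM = 15.16 * sqrt(1 - 0.72)
SEM = 15.16 * sqrt(0.28) = 15.16 * 0.52915
SEM = 8.0219

8.0219


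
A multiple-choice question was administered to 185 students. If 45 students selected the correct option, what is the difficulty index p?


Item difficulty p = number correct / total examinees
p = 45 / 185
p = 0.2432

0.2432


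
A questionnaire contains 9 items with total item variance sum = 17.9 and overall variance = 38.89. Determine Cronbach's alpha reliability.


alpha = (k/(k-1)) * (1 - sum(si^2)/s_total^2)
= (9/8) * (1 - 17.9/38.89)
alpha = 0.6072

0.6072


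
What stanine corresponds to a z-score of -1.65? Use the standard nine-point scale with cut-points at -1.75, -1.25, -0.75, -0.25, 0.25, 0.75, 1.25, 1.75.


Stanine boundaries: [-1.75, -1.25, -0.75, -0.25, 0.25, 0.75, 1.25, 1.75]
z = -1.65
Check each boundary:
  z >= -1.75 -> could be stanine 2
  z < -1.25
  z < -0.75
  z < -0.25
  z < 0.25
  z < 0.75
  z < 1.25
  z < 1.75
Highest qualifying boundary gives stanine = 2

2


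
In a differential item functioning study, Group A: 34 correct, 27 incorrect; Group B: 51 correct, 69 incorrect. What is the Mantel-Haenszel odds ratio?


Odds_A = 34/27 = 1.2593
Odds_B = 51/69 = 0.7391
OR = Odds_A / Odds_B = 1.2593 / 0.7391
Exactly, OR = (34 * 69) / (27 * 51) = 2346 / 1377
OR = 1.7037

1.7037


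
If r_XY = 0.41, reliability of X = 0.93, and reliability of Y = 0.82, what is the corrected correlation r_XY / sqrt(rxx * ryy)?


r_corrected = rxy / sqrt(rxx * ryy)
= 0.41 / sqrt(0.93 * 0.82)
= 0.41 / sqrt(0.7626)
= 0.41 / 0.87327
r_corrected = 0.4695

0.4695


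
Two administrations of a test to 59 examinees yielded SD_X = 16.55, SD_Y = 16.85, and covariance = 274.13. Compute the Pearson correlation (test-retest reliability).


r = cov(X,Y) / (SD_X * SD_Y)
r = 274.13 / (16.55 * 16.85)
r = 274.13 / 278.8675
r = 0.983

0.983


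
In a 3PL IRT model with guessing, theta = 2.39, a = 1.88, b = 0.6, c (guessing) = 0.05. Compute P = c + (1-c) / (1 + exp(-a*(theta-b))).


logit = 1.88*(2.39 - 0.6) = 3.3652
P* = 1/(1 + exp(-3.3652)) = 0.9666
P = 0.05 + (1 - 0.05) * 0.9666
P = 0.9683

0.9683


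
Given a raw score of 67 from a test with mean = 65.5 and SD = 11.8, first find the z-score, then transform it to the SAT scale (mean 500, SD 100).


z = (X - mean) / SD = (67 - 65.5) / 11.8
z = 1.5 / 11.8
z = 0.1271
SAT-scale = SAT = 500 + 100z
Carry z at full precision (z = 1.5 / 11.8) into the conversion:
SAT-scale = 500 + 100 * (1.5 / 11.8) = 500 + 150 / 11.8
SAT-scale = 500 + 12.7119
SAT-scale = 512.7119

512.7119


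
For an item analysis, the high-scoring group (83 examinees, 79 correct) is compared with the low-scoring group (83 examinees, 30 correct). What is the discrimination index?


p_upper = 79/83 = 0.9518
p_lower = 30/83 = 0.3614
D = 0.9518 - 0.3614 = 0.5904

0.5904


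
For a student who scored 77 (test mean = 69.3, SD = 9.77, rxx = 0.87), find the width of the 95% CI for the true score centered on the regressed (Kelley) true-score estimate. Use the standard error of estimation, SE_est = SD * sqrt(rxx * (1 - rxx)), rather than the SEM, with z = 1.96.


True score estimate = 0.87*77 + 0.13*69.3 = 75.999
SE_est = SD * sqrt(rxx * (1 - rxx)) = 9.77 * sqrt(0.87 * 0.13) = 9.77 * sqrt(0.1131) = 3.285685
CI = T_est +/- z * SE_est, so width = 2 * z * SE_est = 2 * 1.96 * 3.285685
Width = 12.8799

12.8799


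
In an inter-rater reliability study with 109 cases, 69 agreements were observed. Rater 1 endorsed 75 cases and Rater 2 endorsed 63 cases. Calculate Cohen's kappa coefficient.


P_o = 69/109 = 0.633028
P_e = (75*63 + 34*46) / 11881 = 0.529333
kappa = (P_o - P_e) / (1 - P_e)
kappa = (0.633028 - 0.529333) / (1 - 0.529333)
kappa = 0.2203

0.2203


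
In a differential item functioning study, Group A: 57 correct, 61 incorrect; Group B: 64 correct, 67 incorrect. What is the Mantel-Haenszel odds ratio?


Odds_A = 57/61 = 0.9344
Odds_B = 64/67 = 0.9552
OR = Odds_A / Odds_B = 0.9344 / 0.9552
Exactly, OR = (57 * 67) / (61 * 64) = 3819 / 3904
OR = 0.9782

0.9782


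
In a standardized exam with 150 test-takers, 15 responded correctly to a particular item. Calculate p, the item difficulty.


Item difficulty p = number correct / total examinees
p = 15 / 150
p = 0.1

0.1


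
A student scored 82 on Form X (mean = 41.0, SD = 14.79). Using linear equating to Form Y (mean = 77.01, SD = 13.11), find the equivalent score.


slope = SD_Y / SD_X = 13.11 / 14.79 ~ 0.8864
intercept = mean_Y - slope * mean_X = 77.01 - (13.11 / 14.79) * 41.0 ~ 40.6672
Y = slope * X + intercept. To avoid rounding drift from the rounded slope/intercept, evaluate the equivalent form Y = mean_Y + SD_Y * (X - mean_X) / SD_X at full precision:
Y = 77.01 + 13.11 * (82 - 41.0) / 14.79
Y = 77.01 + 13.11 * 41.0 / 14.79
Y = 77.01 + 537.51 / 14.79
Y = 77.01 + 36.3428
Y = 113.3528

113.3528


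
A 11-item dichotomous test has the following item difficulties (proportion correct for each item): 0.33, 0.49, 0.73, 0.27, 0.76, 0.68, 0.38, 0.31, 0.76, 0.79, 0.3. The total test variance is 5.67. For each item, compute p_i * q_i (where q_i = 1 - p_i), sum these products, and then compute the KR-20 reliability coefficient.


For each item, compute p_i * q_i:
  Item 1: 0.33 * 0.67 = 0.2211
  Item 2: 0.49 * 0.51 = 0.2499
  Item 3: 0.73 * 0.27 = 0.1971
  Item 4: 0.27 * 0.73 = 0.1971
  Item 5: 0.76 * 0.24 = 0.1824
  Item 6: 0.68 * 0.32 = 0.2176
  Item 7: 0.38 * 0.62 = 0.2356
  Item 8: 0.31 * 0.69 = 0.2139
  Item 9: 0.76 * 0.24 = 0.1824
  Item 10: 0.79 * 0.21 = 0.1659
  Item 11: 0.3 * 0.7 = 0.21
Sum(p_i * q_i) = 0.2211 + 0.2499 + 0.1971 + 0.1971 + 0.1824 + 0.2176 + 0.2356 + 0.2139 + 0.1824 + 0.1659 + 0.21 = 2.273
KR-20 = (k/(k-1)) * (1 - Sum(p_i*q_i) / Var_total)
= (11/10) * (1 - 2.273/5.67)
= 1.1 * 0.5991
KR-20 = 0.659

0.659


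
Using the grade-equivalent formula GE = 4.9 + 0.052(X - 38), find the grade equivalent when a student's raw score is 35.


raw - median = 35 - 38 = -3
slope * diff = 0.052 * -3 = -0.156
GE = 4.9 + -0.156
GE = 4.744

4.744


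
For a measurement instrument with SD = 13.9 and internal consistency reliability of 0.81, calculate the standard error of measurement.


SEM = SD * sqrt(1 - rxx)
SEM = 13.9 * sqrt(1 - 0.81)
SEM = 13.9 * sqrt(0.19) = 13.9 * 0.43589
SEM = 6.0589

6.0589


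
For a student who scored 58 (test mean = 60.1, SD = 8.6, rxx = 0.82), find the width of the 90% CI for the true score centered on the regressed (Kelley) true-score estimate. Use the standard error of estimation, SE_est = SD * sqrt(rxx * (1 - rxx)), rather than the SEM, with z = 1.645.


True score estimate = 0.82*58 + 0.18*60.1 = 58.378
SE_est = SD * sqrt(rxx * (1 - rxx)) = 8.6 * sqrt(0.82 * 0.18) = 8.6 * sqrt(0.1476) = 3.304012
CI = T_est +/- z * SE_est, so width = 2 * z * SE_est = 2 * 1.645 * 3.304012
Width = 10.8702

10.8702


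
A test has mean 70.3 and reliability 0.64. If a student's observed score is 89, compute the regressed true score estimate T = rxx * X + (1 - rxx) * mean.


T_est = rxx * X + (1 - rxx) * mean
T_est = 0.64 * 89 + 0.36 * 70.3
T_est = 56.96 + 25.308
T_est = 82.268

82.268


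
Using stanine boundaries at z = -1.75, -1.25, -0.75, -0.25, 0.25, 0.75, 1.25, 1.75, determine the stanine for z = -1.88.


Stanine boundaries: [-1.75, -1.25, -0.75, -0.25, 0.25, 0.75, 1.25, 1.75]
z = -1.88
Check each boundary:
  z < -1.75
  z < -1.25
  z < -0.75
  z < -0.25
  z < 0.25
  z < 0.75
  z < 1.25
  z < 1.75
Highest qualifying boundary gives stanine = 1

1


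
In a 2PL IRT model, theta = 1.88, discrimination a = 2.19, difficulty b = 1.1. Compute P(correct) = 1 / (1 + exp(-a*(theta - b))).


a*(theta - b) = 2.19 * (1.88 - 1.1) = 1.7082
exp(-1.7082) = 0.1812
P = 1 / (1 + 0.1812)
P = 0.8466

0.8466


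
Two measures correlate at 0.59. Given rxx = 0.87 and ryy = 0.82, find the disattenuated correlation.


r_corrected = rxy / sqrt(rxx * ryy)
= 0.59 / sqrt(0.87 * 0.82)
= 0.59 / sqrt(0.7134)
= 0.59 / 0.84463
r_corrected = 0.6985

0.6985


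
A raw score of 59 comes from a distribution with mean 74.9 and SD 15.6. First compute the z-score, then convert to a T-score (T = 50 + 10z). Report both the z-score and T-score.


z = (X - mean) / SD = (59 - 74.9) / 15.6
z = -15.9 / 15.6
z = -1.0192
T-score = T = 50 + 10z
Carry z at full precision (z = -15.9 / 15.6) into the conversion:
T-score = 50 + 10 * (-15.9 / 15.6) = 50 + -159 / 15.6
T-score = 50 + -10.1923
T-score = 39.8077

39.8077


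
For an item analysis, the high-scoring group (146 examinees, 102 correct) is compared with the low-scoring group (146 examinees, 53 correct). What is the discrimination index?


p_upper = 102/146 = 0.6986
p_lower = 53/146 = 0.363
D = 0.6986 - 0.363 = 0.3356

0.3356


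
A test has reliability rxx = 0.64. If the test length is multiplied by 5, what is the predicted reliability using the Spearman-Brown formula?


r_new = (n * rxx) / (1 + (n-1) * rxx)
r_new = (5 * 0.64) / (1 + 4 * 0.64)
r_new = 3.2 / 3.56
r_new = 0.8989

0.8989


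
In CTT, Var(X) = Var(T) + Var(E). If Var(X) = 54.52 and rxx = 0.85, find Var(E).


var_true = rxx * var_obs = 0.85 * 54.52 = 46.342
var_error = var_obs - var_true
var_error = 54.52 - 46.342
var_error = 8.178

8.178


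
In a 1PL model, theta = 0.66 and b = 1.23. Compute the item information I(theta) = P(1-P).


P = 1/(1+exp(-(0.66-1.23))) = 0.3612
I = P*(1-P) = 0.3612 * 0.6388
I = 0.2307

0.2307


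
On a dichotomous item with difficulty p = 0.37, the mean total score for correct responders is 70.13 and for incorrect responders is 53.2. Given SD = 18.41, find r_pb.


q = 1 - p = 0.63
rpb = ((M1 - M0) / SD) * sqrt(p * q)
rpb = ((70.13 - 53.2) / 18.41) * sqrt(0.37 * 0.63)
rpb = 0.444

0.444


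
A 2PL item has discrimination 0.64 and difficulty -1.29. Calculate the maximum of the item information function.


For 2PL, max info at theta = b = -1.29
I_max = a^2 / 4 = 0.64^2 / 4
= 0.4096 / 4
I_max = 0.1024

0.1024


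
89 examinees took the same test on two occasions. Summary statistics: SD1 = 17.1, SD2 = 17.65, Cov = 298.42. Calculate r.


r = cov(X,Y) / (SD_X * SD_Y)
r = 298.42 / (17.1 * 17.65)
r = 298.42 / 301.815
r = 0.9888

0.9888


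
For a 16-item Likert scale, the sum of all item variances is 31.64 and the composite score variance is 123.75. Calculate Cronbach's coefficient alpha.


alpha = (k/(k-1)) * (1 - sum(si^2)/s_total^2)
= (16/15) * (1 - 31.64/123.75)
alpha = 0.7939

0.7939


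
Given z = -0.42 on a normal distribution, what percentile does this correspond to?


CDF(z) = 0.5 * (1 + erf(z/sqrt(2)))
erf(-0.297) = -0.3255
CDF = 0.3372
Percentile rank = 0.3372 * 100 = 33.72

33.72


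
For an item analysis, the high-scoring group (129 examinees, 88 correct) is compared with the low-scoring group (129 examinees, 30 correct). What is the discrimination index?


p_upper = 88/129 = 0.6822
p_lower = 30/129 = 0.2326
D = 0.6822 - 0.2326 = 0.4496

0.4496


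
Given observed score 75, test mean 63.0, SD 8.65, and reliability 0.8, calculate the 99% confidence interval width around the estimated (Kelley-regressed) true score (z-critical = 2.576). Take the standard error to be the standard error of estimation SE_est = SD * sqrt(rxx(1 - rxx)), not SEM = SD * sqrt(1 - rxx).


True score estimate = 0.8*75 + 0.2*63.0 = 72.6
SE_est = SD * sqrt(rxx * (1 - rxx)) = 8.65 * sqrt(0.8 * 0.2) = 8.65 * sqrt(0.16) = 3.46
CI = T_est +/- z * SE_est, so width = 2 * z * SE_est = 2 * 2.576 * 3.46
Width = 17.8259

17.8259


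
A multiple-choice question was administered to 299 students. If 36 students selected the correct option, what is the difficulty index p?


Item difficulty p = number correct / total examinees
p = 36 / 299
p = 0.1204

0.1204


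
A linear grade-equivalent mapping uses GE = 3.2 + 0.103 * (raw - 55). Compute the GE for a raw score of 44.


raw - median = 44 - 55 = -11
slope * diff = 0.103 * -11 = -1.133
GE = 3.2 + -1.133
GE = 2.067

2.067


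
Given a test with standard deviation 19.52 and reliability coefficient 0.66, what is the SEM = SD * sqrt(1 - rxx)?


SEM = SD * sqrt(1 - rxx)
SEM = 19.52 * sqrt(1 - 0.66)
SEM = 19.52 * sqrt(0.34) = 19.52 * 0.583095
SEM = 11.382

11.382


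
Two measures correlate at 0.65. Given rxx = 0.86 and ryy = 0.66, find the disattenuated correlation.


r_corrected = rxy / sqrt(rxx * ryy)
= 0.65 / sqrt(0.86 * 0.66)
= 0.65 / sqrt(0.5676)
= 0.65 / 0.753392
r_corrected = 0.8628

0.8628


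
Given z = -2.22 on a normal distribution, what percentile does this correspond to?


CDF(z) = 0.5 * (1 + erf(z/sqrt(2)))
erf(-1.5698) = -0.9736
CDF = 0.0132
Percentile rank = 0.0132 * 100 = 1.32

1.32


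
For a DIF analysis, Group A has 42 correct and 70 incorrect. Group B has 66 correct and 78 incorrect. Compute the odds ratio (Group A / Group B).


Odds_A = 42/70 = 0.6
Odds_B = 66/78 = 0.8462
OR = Odds_A / Odds_B = 0.6 / 0.8462
Exactly, OR = (42 * 78) / (70 * 66) = 3276 / 4620
OR = 0.7091

0.7091


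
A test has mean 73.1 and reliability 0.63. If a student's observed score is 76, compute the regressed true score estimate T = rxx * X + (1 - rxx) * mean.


T_est = rxx * X + (1 - rxx) * mean
T_est = 0.63 * 76 + 0.37 * 73.1
T_est = 47.88 + 27.047
T_est = 74.927

74.927


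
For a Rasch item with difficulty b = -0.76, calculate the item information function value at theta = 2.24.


P = 1/(1+exp(-(2.24--0.76))) = 0.9526
I = P*(1-P) = 0.9526 * 0.0474
I = 0.0452

0.0452


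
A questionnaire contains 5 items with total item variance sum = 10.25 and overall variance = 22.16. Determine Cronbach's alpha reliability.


alpha = (k/(k-1)) * (1 - sum(si^2)/s_total^2)
= (5/4) * (1 - 10.25/22.16)
alpha = 0.6718

0.6718


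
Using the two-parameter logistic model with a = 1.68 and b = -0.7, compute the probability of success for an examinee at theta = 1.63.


a*(theta - b) = 1.68 * (1.63 - -0.7) = 3.9144
exp(-3.9144) = 0.02
P = 1 / (1 + 0.02)
P = 0.9804

0.9804


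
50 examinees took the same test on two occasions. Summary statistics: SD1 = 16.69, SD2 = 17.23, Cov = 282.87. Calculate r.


r = cov(X,Y) / (SD_X * SD_Y)
r = 282.87 / (16.69 * 17.23)
r = 282.87 / 287.5687
r = 0.9837

0.9837


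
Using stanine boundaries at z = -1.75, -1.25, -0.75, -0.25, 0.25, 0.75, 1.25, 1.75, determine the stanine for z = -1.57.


Stanine boundaries: [-1.75, -1.25, -0.75, -0.25, 0.25, 0.75, 1.25, 1.75]
z = -1.57
Check each boundary:
  z >= -1.75 -> could be stanine 2
  z < -1.25
  z < -0.75
  z < -0.25
  z < 0.25
  z < 0.75
  z < 1.25
  z < 1.75
Highest qualifying boundary gives stanine = 2

2


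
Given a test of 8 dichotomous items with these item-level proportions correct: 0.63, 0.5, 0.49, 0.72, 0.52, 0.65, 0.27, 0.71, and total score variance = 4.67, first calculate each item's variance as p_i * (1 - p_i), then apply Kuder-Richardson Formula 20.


For each item, compute p_i * q_i:
  Item 1: 0.63 * 0.37 = 0.2331
  Item 2: 0.5 * 0.5 = 0.25
  Item 3: 0.49 * 0.51 = 0.2499
  Item 4: 0.72 * 0.28 = 0.2016
  Item 5: 0.52 * 0.48 = 0.2496
  Item 6: 0.65 * 0.35 = 0.2275
  Item 7: 0.27 * 0.73 = 0.1971
  Item 8: 0.71 * 0.29 = 0.2059
Sum(p_i * q_i) = 0.2331 + 0.25 + 0.2499 + 0.2016 + 0.2496 + 0.2275 + 0.1971 + 0.2059 = 1.8147
KR-20 = (k/(k-1)) * (1 - Sum(p_i*q_i) / Var_total)
= (8/7) * (1 - 1.8147/4.67)
= 1.1429 * 0.6114
KR-20 = 0.6988

0.6988


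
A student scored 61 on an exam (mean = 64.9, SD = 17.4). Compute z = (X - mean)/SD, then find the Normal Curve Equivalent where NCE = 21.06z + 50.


z = (X - mean) / SD = (61 - 64.9) / 17.4
z = -3.9 / 17.4
z = -0.2241
NCE = NCE = 21.06z + 50
Carry z at full precision (z = -3.9 / 17.4) into the conversion:
NCE = 21.06 * (-3.9 / 17.4) + 50 = -82.134 / 17.4 + 50
NCE = -4.7203 + 50
NCE = 45.2797

45.2797


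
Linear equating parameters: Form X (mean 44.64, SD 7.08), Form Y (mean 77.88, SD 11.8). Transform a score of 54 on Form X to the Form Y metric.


slope = SD_Y / SD_X = 11.8 / 7.08 ~ 1.6667
intercept = mean_Y - slope * mean_X = 77.88 - (11.8 / 7.08) * 44.64 ~ 3.48
Y = slope * X + intercept. To avoid rounding drift from the rounded slope/intercept, evaluate the equivalent form Y = mean_Y + SD_Y * (X - mean_X) / SD_X at full precision:
Y = 77.88 + 11.8 * (54 - 44.64) / 7.08
Y = 77.88 + 11.8 * 9.36 / 7.08
Y = 77.88 + 110.448 / 7.08
Y = 77.88 + 15.6
Y = 93.48

93.48


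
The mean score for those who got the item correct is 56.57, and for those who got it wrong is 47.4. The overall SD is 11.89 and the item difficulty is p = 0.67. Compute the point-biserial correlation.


q = 1 - p = 0.33
rpb = ((M1 - M0) / SD) * sqrt(p * q)
rpb = ((56.57 - 47.4) / 11.89) * sqrt(0.67 * 0.33)
rpb = 0.3626

0.3626


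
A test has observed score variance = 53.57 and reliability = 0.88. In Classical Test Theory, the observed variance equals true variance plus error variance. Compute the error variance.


var_true = rxx * var_obs = 0.88 * 53.57 = 47.1416
var_error = var_obs - var_true
var_error = 53.57 - 47.1416
var_error = 6.4284

6.4284


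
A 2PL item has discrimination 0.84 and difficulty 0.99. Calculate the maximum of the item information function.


For 2PL, max info at theta = b = 0.99
I_max = a^2 / 4 = 0.84^2 / 4
= 0.7056 / 4
I_max = 0.1764

0.1764


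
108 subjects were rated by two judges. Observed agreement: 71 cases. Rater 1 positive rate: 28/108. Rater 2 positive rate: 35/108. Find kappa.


P_o = 71/108 = 0.657407
P_e = (28*35 + 80*73) / 11664 = 0.584705
kappa = (P_o - P_e) / (1 - P_e)
kappa = (0.657407 - 0.584705) / (1 - 0.584705)
kappa = 0.1751

0.1751


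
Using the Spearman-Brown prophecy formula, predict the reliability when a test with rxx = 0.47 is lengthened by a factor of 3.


r_new = (n * rxx) / (1 + (n-1) * rxx)
r_new = (3 * 0.47) / (1 + 2 * 0.47)
r_new = 1.41 / 1.94
r_new = 0.7268

0.7268


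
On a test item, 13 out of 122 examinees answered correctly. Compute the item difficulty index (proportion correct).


Item difficulty p = number correct / total examinees
p = 13 / 122
p = 0.1066

0.1066


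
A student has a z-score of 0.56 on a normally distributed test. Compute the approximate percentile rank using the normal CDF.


CDF(z) = 0.5 * (1 + erf(z/sqrt(2)))
erf(0.396) = 0.4245
CDF = 0.7123
Percentile rank = 0.7123 * 100 = 71.23

71.23


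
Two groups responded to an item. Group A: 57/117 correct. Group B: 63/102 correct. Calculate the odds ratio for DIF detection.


Odds_A = 57/60 = 0.95
Odds_B = 63/39 = 1.6154
OR = Odds_A / Odds_B = 0.95 / 1.6154
Exactly, OR = (57 * 39) / (60 * 63) = 2223 / 3780
OR = 0.5881

0.5881


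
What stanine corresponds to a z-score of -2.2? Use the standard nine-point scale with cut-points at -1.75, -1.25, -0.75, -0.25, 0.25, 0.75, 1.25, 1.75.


Stanine boundaries: [-1.75, -1.25, -0.75, -0.25, 0.25, 0.75, 1.25, 1.75]
z = -2.2
Check each boundary:
  z < -1.75
  z < -1.25
  z < -0.75
  z < -0.25
  z < 0.25
  z < 0.75
  z < 1.25
  z < 1.75
Highest qualifying boundary gives stanine = 1

1


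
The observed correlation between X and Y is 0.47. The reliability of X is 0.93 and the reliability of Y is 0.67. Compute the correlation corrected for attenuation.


r_corrected = rxy / sqrt(rxx * ryy)
= 0.47 / sqrt(0.93 * 0.67)
= 0.47 / sqrt(0.6231)
= 0.47 / 0.789367
r_corrected = 0.5954

0.5954


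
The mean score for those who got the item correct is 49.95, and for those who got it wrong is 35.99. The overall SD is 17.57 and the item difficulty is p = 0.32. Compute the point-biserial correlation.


q = 1 - p = 0.68
rpb = ((M1 - M0) / SD) * sqrt(p * q)
rpb = ((49.95 - 35.99) / 17.57) * sqrt(0.32 * 0.68)
rpb = 0.3706

0.3706


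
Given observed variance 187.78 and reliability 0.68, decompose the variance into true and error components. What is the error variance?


var_true = rxx * var_obs = 0.68 * 187.78 = 127.6904
var_error = var_obs - var_true
var_error = 187.78 - 127.6904
var_error = 60.0896

60.0896


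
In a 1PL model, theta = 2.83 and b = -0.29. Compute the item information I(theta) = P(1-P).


P = 1/(1+exp(-(2.83--0.29))) = 0.9577
I = P*(1-P) = 0.9577 * 0.0423
I = 0.0405

0.0405


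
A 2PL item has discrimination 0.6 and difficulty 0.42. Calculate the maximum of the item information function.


For 2PL, max info at theta = b = 0.42
I_max = a^2 / 4 = 0.6^2 / 4
= 0.36 / 4
I_max = 0.09

0.09


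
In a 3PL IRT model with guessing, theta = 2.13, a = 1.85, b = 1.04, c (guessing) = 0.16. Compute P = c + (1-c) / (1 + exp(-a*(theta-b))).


logit = 1.85*(2.13 - 1.04) = 2.0165
P* = 1/(1 + exp(-2.0165)) = 0.8825
P = 0.16 + (1 - 0.16) * 0.8825
P = 0.9013

0.9013


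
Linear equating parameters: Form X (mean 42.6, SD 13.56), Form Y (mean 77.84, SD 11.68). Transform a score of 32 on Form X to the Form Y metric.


slope = SD_Y / SD_X = 11.68 / 13.56 ~ 0.8614
intercept = mean_Y - slope * mean_X = 77.84 - (11.68 / 13.56) * 42.6 ~ 41.1462
Y = slope * X + intercept. To avoid rounding drift from the rounded slope/intercept, evaluate the equivalent form Y = mean_Y + SD_Y * (X - mean_X) / SD_X at full precision:
Y = 77.84 + 11.68 * (32 - 42.6) / 13.56
Y = 77.84 - 11.68 * 10.6 / 13.56
Y = 77.84 - 123.808 / 13.56
Y = 77.84 - 9.1304
Y = 68.7096

68.7096
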